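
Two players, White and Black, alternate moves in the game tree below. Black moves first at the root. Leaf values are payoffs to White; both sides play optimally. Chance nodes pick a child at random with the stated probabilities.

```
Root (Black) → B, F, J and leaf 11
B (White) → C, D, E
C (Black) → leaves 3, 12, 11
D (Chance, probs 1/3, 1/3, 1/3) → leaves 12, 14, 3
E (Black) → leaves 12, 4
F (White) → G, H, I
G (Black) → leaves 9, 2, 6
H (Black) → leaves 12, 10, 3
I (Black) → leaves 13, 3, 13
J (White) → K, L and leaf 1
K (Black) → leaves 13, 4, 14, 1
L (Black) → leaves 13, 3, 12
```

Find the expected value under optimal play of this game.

3

C (Black): min(3, 12, 11) = 3
D (Chance): 1/3·12 + 1/3·14 + 1/3·3 = 9.67
E (Black): min(12, 4) = 4
B (White): max(3, 9.67, 4) = 9.67
G (Black): min(9, 2, 6) = 2
H (Black): min(12, 10, 3) = 3
I (Black): min(13, 3, 13) = 3
F (White): max(2, 3, 3) = 3
K (Black): min(13, 4, 14, 1) = 1
L (Black): min(13, 3, 12) = 3
J (White): max(1, 3, 1) = 3
Root (Black): min(9.67, 3, 3, 11) = 3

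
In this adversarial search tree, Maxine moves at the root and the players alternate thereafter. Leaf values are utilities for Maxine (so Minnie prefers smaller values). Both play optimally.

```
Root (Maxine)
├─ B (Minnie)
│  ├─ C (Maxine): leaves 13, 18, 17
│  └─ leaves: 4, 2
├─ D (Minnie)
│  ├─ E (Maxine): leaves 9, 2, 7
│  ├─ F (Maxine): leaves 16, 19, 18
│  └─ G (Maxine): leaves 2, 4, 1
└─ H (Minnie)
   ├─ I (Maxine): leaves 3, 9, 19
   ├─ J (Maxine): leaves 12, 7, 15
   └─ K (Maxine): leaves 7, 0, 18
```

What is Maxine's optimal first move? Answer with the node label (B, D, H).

H

C (Maxine): max(13, 18, 17) = 18
B (Minnie): min(18, 4, 2) = 2
E (Maxine): max(9, 2, 7) = 9
F (Maxine): max(16, 19, 18) = 19
G (Maxine): max(2, 4, 1) = 4
D (Minnie): min(9, 19, 4) = 4
I (Maxine): max(3, 9, 19) = 19
J (Maxine): max(12, 7, 15) = 15
K (Maxine): max(7, 0, 18) = 18
H (Minnie): min(19, 15, 18) = 15
Root (Maxine): max(2, 4, 15) = 15
Maxine picks the child with the highest value: H (value 15).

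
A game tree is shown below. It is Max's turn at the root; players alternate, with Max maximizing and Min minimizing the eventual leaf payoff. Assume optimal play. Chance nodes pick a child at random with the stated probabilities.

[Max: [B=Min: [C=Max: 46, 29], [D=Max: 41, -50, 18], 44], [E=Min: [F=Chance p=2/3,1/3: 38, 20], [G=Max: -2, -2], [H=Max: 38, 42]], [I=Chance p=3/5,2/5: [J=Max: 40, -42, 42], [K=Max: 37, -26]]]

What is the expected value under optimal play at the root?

C (Max): max(46, 29) = 46
D (Max): max(41, -50, 18) = 41
B (Min): min(46, 41, 44) = 41
F (Chance): 2/3·38 + 1/3·20 = 32
G (Max): max(-2, -2) = -2
H (Max): max(38, 42) = 42
E (Min): min(32, -2, 42) = -2
J (Max): max(40, -42, 42) = 42
K (Max): max(37, -26) = 37
I (Chance): 3/5·42 + 2/5·37 = 40
Root (Max): max(41, -2, 40) = 41

41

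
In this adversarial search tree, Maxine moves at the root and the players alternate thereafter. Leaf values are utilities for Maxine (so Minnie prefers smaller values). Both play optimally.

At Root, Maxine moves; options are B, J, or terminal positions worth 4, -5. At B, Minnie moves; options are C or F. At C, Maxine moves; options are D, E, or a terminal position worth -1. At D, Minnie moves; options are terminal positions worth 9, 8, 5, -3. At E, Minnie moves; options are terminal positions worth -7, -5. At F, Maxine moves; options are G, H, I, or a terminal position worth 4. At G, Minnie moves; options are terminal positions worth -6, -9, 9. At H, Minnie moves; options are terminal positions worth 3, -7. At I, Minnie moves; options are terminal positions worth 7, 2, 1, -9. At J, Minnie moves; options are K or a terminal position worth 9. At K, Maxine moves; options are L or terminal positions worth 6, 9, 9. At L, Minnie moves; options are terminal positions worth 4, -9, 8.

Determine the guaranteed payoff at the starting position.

9

D (Minnie): min(9, 8, 5, -3) = -3
E (Minnie): min(-7, -5) = -7
C (Maxine): max(-3, -7, -1) = -1
G (Minnie): min(-6, -9, 9) = -9
H (Minnie): min(3, -7) = -7
I (Minnie): min(7, 2, 1, -9) = -9
F (Maxine): max(-9, -7, -9, 4) = 4
B (Minnie): min(-1, 4) = -1
L (Minnie): min(4, -9, 8) = -9
K (Maxine): max(-9, 6, 9, 9) = 9
J (Minnie): min(9, 9) = 9
Root (Maxine): max(-1, 9, 4, -5) = 9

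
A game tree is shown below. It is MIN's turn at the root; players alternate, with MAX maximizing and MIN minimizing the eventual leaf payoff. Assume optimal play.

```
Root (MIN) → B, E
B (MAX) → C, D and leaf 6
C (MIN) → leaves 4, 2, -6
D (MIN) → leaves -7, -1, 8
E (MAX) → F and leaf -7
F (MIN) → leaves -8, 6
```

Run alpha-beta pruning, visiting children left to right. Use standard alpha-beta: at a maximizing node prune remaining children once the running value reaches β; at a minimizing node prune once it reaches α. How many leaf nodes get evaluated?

C [α=-∞,β=+∞]: v=-6
D [α=-6,β=+∞]: v=-7 after child 1 ≤ α → α-cutoff, skip 2
B [α=-∞,β=+∞]: v=6
F [α=-∞,β=6]: v=-8
E [α=-∞,β=6]: v=-7
Root [α=-∞,β=+∞]: v=-7
Leaves evaluated: 8 of 10.

8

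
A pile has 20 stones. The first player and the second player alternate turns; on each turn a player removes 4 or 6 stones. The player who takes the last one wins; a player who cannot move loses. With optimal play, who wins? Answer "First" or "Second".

Compute winning (W) and losing (L) positions by backward induction:
i:   0  1  2  3  4  5  6  7  8  9 10 11 12 13 14 15 16 17 18 19 20
     L  L  L  L  W  W  W  W  W  W  L  L  L  L  W  W  W  W  W  W  L
Position 20 is L, so the second player wins.

Second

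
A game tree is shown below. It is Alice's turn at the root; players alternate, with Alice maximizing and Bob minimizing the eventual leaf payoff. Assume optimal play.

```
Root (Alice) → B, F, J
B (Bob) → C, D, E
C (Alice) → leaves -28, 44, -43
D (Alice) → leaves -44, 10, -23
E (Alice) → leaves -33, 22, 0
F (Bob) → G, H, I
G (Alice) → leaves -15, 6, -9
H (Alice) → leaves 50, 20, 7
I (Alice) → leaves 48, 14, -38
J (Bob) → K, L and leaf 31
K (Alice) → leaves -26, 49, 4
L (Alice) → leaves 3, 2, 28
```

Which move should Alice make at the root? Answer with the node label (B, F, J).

J

C (Alice): max(-28, 44, -43) = 44
D (Alice): max(-44, 10, -23) = 10
E (Alice): max(-33, 22, 0) = 22
B (Bob): min(44, 10, 22) = 10
G (Alice): max(-15, 6, -9) = 6
H (Alice): max(50, 20, 7) = 50
I (Alice): max(48, 14, -38) = 48
F (Bob): min(6, 50, 48) = 6
K (Alice): max(-26, 49, 4) = 49
L (Alice): max(3, 2, 28) = 28
J (Bob): min(49, 28, 31) = 28
Root (Alice): max(10, 6, 28) = 28
Alice picks the child with the highest value: J (value 28).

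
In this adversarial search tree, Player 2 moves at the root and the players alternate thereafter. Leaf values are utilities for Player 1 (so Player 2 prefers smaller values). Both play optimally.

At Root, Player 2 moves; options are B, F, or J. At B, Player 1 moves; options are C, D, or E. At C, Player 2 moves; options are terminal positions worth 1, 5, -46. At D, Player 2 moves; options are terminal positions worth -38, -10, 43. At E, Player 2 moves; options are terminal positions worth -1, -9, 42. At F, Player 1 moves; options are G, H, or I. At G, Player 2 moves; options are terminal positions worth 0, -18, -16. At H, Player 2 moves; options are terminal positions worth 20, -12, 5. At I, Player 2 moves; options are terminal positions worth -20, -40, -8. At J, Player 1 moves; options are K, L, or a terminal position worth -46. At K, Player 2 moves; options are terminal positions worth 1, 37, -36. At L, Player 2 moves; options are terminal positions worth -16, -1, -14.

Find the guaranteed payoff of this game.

-16

C (Player 2): min(1, 5, -46) = -46
D (Player 2): min(-38, -10, 43) = -38
E (Player 2): min(-1, -9, 42) = -9
B (Player 1): max(-46, -38, -9) = -9
G (Player 2): min(0, -18, -16) = -18
H (Player 2): min(20, -12, 5) = -12
I (Player 2): min(-20, -40, -8) = -40
F (Player 1): max(-18, -12, -40) = -12
K (Player 2): min(1, 37, -36) = -36
L (Player 2): min(-16, -1, -14) = -16
J (Player 1): max(-36, -16, -46) = -16
Root (Player 2): min(-9, -12, -16) = -16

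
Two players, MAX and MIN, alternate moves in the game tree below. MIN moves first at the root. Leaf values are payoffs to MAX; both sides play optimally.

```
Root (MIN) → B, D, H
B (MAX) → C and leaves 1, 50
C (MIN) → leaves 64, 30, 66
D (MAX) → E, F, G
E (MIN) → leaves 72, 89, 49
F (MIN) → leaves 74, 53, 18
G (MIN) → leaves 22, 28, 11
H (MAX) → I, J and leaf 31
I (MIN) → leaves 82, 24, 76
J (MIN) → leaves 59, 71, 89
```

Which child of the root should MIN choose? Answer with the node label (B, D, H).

D

C (MIN): min(64, 30, 66) = 30
B (MAX): max(30, 1, 50) = 50
E (MIN): min(72, 89, 49) = 49
F (MIN): min(74, 53, 18) = 18
G (MIN): min(22, 28, 11) = 11
D (MAX): max(49, 18, 11) = 49
I (MIN): min(82, 24, 76) = 24
J (MIN): min(59, 71, 89) = 59
H (MAX): max(24, 59, 31) = 59
Root (MIN): min(50, 49, 59) = 49
MIN picks the child with the lowest value: D (value 49).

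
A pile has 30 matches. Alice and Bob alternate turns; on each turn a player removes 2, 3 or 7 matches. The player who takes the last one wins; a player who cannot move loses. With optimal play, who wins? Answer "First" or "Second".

Second

Compute winning (W) and losing (L) positions by backward induction:
i:   0  1  2  3  4  5  6  7  8  9 10 11 12 13 14 15 16 17 18 19 20 21 22 23 24 25 26 27 28 29 30
     L  L  W  W  W  L  L  W  W  W  L  L  W  W  W  L  L  W  W  W  L  L  W  W  W  L  L  W  W  W  L
Position 30 is L, so the second player wins.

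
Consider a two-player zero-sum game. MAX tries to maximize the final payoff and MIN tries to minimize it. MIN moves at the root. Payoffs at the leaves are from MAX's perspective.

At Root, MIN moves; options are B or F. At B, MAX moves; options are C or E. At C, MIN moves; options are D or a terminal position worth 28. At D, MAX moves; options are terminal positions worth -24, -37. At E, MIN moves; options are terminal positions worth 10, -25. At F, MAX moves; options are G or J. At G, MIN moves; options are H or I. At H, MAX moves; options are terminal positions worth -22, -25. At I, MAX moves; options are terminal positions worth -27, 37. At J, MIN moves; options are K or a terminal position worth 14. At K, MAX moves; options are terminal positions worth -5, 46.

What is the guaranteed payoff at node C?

-24

D: max(-24, -37) = -24
C: min(-24, 28) = -24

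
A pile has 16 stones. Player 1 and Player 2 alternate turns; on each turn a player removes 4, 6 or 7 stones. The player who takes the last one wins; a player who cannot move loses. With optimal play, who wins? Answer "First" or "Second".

Positions where the player to move wins (W) vs loses (L):
i:   0  1  2  3  4  5  6  7  8  9 10 11 12 13 14 15 16
     L  L  L  L  W  W  W  W  W  W  W  L  L  L  L  W  W
Position 16 is W, so the first player wins.

First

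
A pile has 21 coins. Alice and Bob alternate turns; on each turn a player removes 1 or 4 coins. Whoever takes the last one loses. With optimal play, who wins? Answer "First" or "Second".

Positions where the player to move wins (W) vs loses (L):
i:   0  1  2  3  4  5  6  7  8  9 10 11 12 13 14 15 16 17 18 19 20 21
     W  L  W  L  W  W  L  W  L  W  W  L  W  L  W  W  L  W  L  W  W  L
Position 21 is L, so the second player wins.

Second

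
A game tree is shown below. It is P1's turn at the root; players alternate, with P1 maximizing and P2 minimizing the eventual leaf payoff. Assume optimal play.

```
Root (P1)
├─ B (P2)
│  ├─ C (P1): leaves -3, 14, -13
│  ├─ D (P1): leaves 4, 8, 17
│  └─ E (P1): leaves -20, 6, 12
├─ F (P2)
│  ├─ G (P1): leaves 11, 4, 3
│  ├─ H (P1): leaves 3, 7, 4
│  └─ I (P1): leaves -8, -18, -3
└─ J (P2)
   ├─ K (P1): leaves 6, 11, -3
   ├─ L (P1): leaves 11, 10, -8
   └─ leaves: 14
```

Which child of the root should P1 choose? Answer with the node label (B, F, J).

C (P1): max(-3, 14, -13) = 14
D (P1): max(4, 8, 17) = 17
E (P1): max(-20, 6, 12) = 12
B (P2): min(14, 17, 12) = 12
G (P1): max(11, 4, 3) = 11
H (P1): max(3, 7, 4) = 7
I (P1): max(-8, -18, -3) = -3
F (P2): min(11, 7, -3) = -3
K (P1): max(6, 11, -3) = 11
L (P1): max(11, 10, -8) = 11
J (P2): min(11, 11, 14) = 11
Root (P1): max(12, -3, 11) = 12
P1 picks the child with the highest value: B (value 12).

B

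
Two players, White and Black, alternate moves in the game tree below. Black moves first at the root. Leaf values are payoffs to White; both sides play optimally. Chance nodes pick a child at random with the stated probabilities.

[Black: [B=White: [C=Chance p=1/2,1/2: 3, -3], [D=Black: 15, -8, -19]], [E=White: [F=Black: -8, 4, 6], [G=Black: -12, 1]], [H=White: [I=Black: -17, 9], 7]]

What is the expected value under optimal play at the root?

-8

C (Chance): 1/2·3 + 1/2·-3 = 0
D (Black): min(15, -8, -19) = -19
B (White): max(0, -19) = 0
F (Black): min(-8, 4, 6) = -8
G (Black): min(-12, 1) = -12
E (White): max(-8, -12) = -8
I (Black): min(-17, 9) = -17
H (White): max(-17, 7) = 7
Root (Black): min(0, -8, 7) = -8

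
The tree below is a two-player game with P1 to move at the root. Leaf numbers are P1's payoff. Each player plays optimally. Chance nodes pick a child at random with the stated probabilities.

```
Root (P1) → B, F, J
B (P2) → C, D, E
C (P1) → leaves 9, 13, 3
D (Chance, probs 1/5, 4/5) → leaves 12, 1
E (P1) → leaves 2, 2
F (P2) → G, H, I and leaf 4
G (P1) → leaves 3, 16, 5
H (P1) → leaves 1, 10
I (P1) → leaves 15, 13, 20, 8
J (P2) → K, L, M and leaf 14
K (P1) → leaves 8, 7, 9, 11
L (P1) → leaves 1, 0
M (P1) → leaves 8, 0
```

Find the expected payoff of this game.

4

C (P1): max(9, 13, 3) = 13
D (Chance): 1/5·12 + 4/5·1 = 3.2
E (P1): max(2, 2) = 2
B (P2): min(13, 3.2, 2) = 2
G (P1): max(3, 16, 5) = 16
H (P1): max(1, 10) = 10
I (P1): max(15, 13, 20, 8) = 20
F (P2): min(16, 10, 20, 4) = 4
K (P1): max(8, 7, 9, 11) = 11
L (P1): max(1, 0) = 1
M (P1): max(8, 0) = 8
J (P2): min(11, 1, 8, 14) = 1
Root (P1): max(2, 4, 1) = 4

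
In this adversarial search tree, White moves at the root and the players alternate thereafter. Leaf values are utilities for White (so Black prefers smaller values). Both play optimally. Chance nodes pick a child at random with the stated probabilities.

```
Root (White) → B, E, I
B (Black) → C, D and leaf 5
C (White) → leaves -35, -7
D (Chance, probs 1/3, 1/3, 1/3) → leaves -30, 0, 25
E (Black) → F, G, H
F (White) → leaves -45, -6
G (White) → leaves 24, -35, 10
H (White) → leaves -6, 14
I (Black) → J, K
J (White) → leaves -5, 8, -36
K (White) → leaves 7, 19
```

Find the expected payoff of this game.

8

C (White): max(-35, -7) = -7
D (Chance): 1/3·-30 + 1/3·0 + 1/3·25 = -1.67
B (Black): min(-7, -1.67, 5) = -7
F (White): max(-45, -6) = -6
G (White): max(24, -35, 10) = 24
H (White): max(-6, 14) = 14
E (Black): min(-6, 24, 14) = -6
J (White): max(-5, 8, -36) = 8
K (White): max(7, 19) = 19
I (Black): min(8, 19) = 8
Root (White): max(-7, -6, 8) = 8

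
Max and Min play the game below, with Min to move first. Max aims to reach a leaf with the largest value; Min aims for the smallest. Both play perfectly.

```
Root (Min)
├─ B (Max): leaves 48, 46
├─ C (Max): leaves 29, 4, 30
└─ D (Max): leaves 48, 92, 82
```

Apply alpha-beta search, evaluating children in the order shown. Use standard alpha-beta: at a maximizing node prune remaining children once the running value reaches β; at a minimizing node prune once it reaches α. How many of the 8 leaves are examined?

B [α=-∞,β=+∞]: v=48
C [α=-∞,β=48]: v=30
D [α=-∞,β=30]: v=48 after child 1 ≥ β → β-cutoff, skip 2
Root [α=-∞,β=+∞]: v=30
Leaves evaluated: 6 of 8.

6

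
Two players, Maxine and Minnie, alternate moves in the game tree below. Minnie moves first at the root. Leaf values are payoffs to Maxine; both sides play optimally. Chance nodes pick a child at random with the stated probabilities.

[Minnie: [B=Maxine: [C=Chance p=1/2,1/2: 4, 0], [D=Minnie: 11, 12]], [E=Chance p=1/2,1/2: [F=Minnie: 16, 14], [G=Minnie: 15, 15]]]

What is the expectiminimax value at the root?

11

C (Chance): 1/2·4 + 1/2·0 = 2
D (Minnie): min(11, 12) = 11
B (Maxine): max(2, 11) = 11
F (Minnie): min(16, 14) = 14
G (Minnie): min(15, 15) = 15
E (Chance): 1/2·14 + 1/2·15 = 14.5
Root (Minnie): min(11, 14.5) = 11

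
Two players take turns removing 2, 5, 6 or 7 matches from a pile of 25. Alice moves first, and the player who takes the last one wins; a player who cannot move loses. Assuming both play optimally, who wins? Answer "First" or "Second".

Second

Compute winning (W) and losing (L) positions by backward induction:
i:   0  1  2  3  4  5  6  7  8  9 10 11 12 13 14 15 16 17 18 19 20 21 22 23 24 25
     L  L  W  W  L  W  W  W  W  W  W  W  L  L  W  W  L  W  W  W  W  W  W  W  L  L
Position 25 is L, so the second player wins.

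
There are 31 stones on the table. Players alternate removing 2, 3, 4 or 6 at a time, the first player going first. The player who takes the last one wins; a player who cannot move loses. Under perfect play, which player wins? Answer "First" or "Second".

First

W/L table (W = player to move can force a win):
i:   0  1  2  3  4  5  6  7  8  9 10 11 12 13 14 15 16 17 18 19 20 21 22 23 24 25 26 27 28 29 30 31
     L  L  W  W  W  W  W  W  L  L  W  W  W  W  W  W  L  L  W  W  W  W  W  W  L  L  W  W  W  W  W  W
Position 31 is W, so the first player wins.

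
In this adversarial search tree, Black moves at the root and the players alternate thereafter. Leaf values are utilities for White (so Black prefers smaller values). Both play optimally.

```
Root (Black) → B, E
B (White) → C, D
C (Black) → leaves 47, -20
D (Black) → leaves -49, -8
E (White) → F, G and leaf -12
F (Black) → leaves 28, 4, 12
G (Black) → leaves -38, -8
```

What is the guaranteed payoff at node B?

-20

C: min(47, -20) = -20
D: min(-49, -8) = -49
B: max(-20, -49) = -20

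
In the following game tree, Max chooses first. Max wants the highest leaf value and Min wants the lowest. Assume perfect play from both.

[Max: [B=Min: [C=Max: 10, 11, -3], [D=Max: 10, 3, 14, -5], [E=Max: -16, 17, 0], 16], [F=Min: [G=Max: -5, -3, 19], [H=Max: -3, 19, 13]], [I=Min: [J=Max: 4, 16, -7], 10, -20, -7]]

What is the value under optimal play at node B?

C: max(10, 11, -3) = 11
D: max(10, 3, 14, -5) = 14
E: max(-16, 17, 0) = 17
B: min(11, 14, 17, 16) = 11

11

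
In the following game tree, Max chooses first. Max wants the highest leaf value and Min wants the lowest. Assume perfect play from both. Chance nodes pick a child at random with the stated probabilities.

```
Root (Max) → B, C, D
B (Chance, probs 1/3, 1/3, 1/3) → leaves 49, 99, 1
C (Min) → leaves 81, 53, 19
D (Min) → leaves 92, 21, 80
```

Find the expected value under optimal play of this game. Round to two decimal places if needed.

B (Chance): 1/3·49 + 1/3·99 + 1/3·1 = 49.67
C (Min): min(81, 53, 19) = 19
D (Min): min(92, 21, 80) = 21
Root (Max): max(49.67, 19, 21) = 49.67

49.67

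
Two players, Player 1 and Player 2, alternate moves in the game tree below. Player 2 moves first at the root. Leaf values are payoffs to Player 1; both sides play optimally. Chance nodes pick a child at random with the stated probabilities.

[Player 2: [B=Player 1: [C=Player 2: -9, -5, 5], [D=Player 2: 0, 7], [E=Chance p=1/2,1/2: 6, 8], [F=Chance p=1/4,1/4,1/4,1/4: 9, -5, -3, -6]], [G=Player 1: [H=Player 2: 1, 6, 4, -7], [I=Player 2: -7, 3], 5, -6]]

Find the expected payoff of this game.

5

C (Player 2): min(-9, -5, 5) = -9
D (Player 2): min(0, 7) = 0
E (Chance): 1/2·6 + 1/2·8 = 7
F (Chance): 1/4·9 + 1/4·-5 + 1/4·-3 + 1/4·-6 = -1.25
B (Player 1): max(-9, 0, 7, -1.25) = 7
H (Player 2): min(1, 6, 4, -7) = -7
I (Player 2): min(-7, 3) = -7
G (Player 1): max(-7, -7, 5, -6) = 5
Root (Player 2): min(7, 5) = 5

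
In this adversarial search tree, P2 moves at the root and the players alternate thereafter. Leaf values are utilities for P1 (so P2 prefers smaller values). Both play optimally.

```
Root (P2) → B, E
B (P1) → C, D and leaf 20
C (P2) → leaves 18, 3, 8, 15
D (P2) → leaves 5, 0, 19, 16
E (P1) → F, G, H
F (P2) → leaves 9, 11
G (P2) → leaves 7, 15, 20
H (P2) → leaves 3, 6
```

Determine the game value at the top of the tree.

9

C (P2): min(18, 3, 8, 15) = 3
D (P2): min(5, 0, 19, 16) = 0
B (P1): max(3, 0, 20) = 20
F (P2): min(9, 11) = 9
G (P2): min(7, 15, 20) = 7
H (P2): min(3, 6) = 3
E (P1): max(9, 7, 3) = 9
Root (P2): min(20, 9) = 9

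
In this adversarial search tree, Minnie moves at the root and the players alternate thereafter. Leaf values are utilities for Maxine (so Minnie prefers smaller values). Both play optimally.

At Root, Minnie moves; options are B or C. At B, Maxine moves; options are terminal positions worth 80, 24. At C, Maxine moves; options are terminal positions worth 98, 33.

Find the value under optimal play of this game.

80

B (Maxine): max(80, 24) = 80
C (Maxine): max(98, 33) = 98
Root (Minnie): min(80, 98) = 80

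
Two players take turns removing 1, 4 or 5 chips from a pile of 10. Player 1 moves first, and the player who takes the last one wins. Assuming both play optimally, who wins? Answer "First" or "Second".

Second

Compute winning (W) and losing (L) positions by backward induction:
i:   0  1  2  3  4  5  6  7  8  9 10
     L  W  L  W  W  W  W  W  L  W  L
Position 10 is L, so the second player wins.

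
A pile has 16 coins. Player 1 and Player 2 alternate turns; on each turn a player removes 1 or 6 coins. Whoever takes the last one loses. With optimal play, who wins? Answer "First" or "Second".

First

W/L table (W = player to move can force a win):
i:   0  1  2  3  4  5  6  7  8  9 10 11 12 13 14 15 16
     W  L  W  L  W  L  W  W  L  W  L  W  L  W  W  L  W
Position 16 is W, so the first player wins.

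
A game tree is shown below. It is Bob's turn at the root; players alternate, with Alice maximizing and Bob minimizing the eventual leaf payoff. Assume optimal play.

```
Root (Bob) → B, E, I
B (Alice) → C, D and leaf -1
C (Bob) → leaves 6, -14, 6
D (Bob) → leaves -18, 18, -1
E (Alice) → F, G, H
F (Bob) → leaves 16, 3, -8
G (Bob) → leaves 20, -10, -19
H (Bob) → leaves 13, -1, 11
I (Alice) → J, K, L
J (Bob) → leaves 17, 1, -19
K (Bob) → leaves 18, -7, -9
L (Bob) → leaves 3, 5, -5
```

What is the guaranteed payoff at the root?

C (Bob): min(6, -14, 6) = -14
D (Bob): min(-18, 18, -1) = -18
B (Alice): max(-14, -18, -1) = -1
F (Bob): min(16, 3, -8) = -8
G (Bob): min(20, -10, -19) = -19
H (Bob): min(13, -1, 11) = -1
E (Alice): max(-8, -19, -1) = -1
J (Bob): min(17, 1, -19) = -19
K (Bob): min(18, -7, -9) = -9
L (Bob): min(3, 5, -5) = -5
I (Alice): max(-19, -9, -5) = -5
Root (Bob): min(-1, -1, -5) = -5

-5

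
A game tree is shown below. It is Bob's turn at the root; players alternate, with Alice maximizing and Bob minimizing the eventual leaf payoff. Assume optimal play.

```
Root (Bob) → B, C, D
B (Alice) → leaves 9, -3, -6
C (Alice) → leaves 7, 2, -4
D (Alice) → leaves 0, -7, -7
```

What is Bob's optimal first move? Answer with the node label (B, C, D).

D

B (Alice): max(9, -3, -6) = 9
C (Alice): max(7, 2, -4) = 7
D (Alice): max(0, -7, -7) = 0
Root (Bob): min(9, 7, 0) = 0
Bob picks the child with the lowest value: D (value 0).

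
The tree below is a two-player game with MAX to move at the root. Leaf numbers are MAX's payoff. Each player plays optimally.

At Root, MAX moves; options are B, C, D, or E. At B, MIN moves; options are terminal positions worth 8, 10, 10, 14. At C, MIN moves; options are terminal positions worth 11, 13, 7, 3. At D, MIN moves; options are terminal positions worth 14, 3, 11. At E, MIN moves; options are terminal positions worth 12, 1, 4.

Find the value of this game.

8

B (MIN): min(8, 10, 10, 14) = 8
C (MIN): min(11, 13, 7, 3) = 3
D (MIN): min(14, 3, 11) = 3
E (MIN): min(12, 1, 4) = 1
Root (MAX): max(8, 3, 3, 1) = 8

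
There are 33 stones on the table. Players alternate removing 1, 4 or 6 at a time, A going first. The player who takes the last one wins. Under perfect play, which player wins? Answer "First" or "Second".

First

Positions where the player to move wins (W) vs loses (L):
i:   0  1  2  3  4  5  6  7  8  9 10 11 12 13 14 15 16 17 18 19 20 21 22 23 24 25 26 27 28 29 30 31 32 33
     L  W  L  W  W  L  W  L  W  W  L  W  L  W  W  L  W  L  W  W  L  W  L  W  W  L  W  L  W  W  L  W  L  W
Position 33 is W, so the first player wins.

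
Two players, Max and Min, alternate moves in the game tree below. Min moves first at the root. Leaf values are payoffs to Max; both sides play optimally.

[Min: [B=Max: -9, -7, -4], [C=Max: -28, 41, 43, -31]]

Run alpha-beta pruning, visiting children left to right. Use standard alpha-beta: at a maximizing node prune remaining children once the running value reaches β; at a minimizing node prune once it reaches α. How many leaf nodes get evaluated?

B [α=-∞,β=+∞]: v=-4
C [α=-∞,β=-4]: v=41 after child 2 ≥ β → β-cutoff, skip 2
Root [α=-∞,β=+∞]: v=-4
Leaves evaluated: 5 of 7.

5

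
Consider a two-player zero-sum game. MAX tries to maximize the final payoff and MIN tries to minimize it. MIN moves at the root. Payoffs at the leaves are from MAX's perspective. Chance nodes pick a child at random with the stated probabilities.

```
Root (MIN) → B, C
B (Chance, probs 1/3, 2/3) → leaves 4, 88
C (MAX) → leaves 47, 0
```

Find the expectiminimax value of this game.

47

B (Chance): 1/3·4 + 2/3·88 = 60
C (MAX): max(47, 0) = 47
Root (MIN): min(60, 47) = 47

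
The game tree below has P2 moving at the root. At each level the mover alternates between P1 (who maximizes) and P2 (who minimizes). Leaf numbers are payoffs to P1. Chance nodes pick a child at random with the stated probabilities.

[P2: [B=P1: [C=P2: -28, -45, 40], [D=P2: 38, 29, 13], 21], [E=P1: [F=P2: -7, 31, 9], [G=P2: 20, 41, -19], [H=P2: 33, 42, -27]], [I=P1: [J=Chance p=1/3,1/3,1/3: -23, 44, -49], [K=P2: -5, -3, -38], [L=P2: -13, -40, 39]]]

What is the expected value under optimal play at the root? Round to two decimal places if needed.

C (P2): min(-28, -45, 40) = -45
D (P2): min(38, 29, 13) = 13
B (P1): max(-45, 13, 21) = 21
F (P2): min(-7, 31, 9) = -7
G (P2): min(20, 41, -19) = -19
H (P2): min(33, 42, -27) = -27
E (P1): max(-7, -19, -27) = -7
J (Chance): 1/3·-23 + 1/3·44 + 1/3·-49 = -9.33
K (P2): min(-5, -3, -38) = -38
L (P2): min(-13, -40, 39) = -40
I (P1): max(-9.33, -38, -40) = -9.33
Root (P2): min(21, -7, -9.33) = -9.33

-9.33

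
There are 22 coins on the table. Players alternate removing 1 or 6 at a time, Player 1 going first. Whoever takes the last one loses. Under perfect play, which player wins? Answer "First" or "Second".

i:   0  1  2  3  4  5  6  7  8  9 10 11 12 13 14 15 16 17 18 19 20 21 22
     W  L  W  L  W  L  W  W  L  W  L  W  L  W  W  L  W  L  W  L  W  W  L
Position 22 is L, so the second player wins.

Second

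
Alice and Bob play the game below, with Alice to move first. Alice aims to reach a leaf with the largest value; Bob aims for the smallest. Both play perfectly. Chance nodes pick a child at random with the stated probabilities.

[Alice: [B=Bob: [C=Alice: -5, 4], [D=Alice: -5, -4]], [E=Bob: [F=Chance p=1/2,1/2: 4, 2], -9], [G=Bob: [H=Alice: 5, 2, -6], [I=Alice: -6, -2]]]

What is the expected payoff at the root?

C (Alice): max(-5, 4) = 4
D (Alice): max(-5, -4) = -4
B (Bob): min(4, -4) = -4
F (Chance): 1/2·4 + 1/2·2 = 3
E (Bob): min(3, -9) = -9
H (Alice): max(5, 2, -6) = 5
I (Alice): max(-6, -2) = -2
G (Bob): min(5, -2) = -2
Root (Alice): max(-4, -9, -2) = -2

-2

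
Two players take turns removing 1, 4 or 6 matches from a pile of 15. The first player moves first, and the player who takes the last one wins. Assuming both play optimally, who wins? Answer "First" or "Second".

Second

Mark each pile size as W (mover wins) or L (mover loses):
i:   0  1  2  3  4  5  6  7  8  9 10 11 12 13 14 15
     L  W  L  W  W  L  W  L  W  W  L  W  L  W  W  L
Position 15 is L, so the second player wins.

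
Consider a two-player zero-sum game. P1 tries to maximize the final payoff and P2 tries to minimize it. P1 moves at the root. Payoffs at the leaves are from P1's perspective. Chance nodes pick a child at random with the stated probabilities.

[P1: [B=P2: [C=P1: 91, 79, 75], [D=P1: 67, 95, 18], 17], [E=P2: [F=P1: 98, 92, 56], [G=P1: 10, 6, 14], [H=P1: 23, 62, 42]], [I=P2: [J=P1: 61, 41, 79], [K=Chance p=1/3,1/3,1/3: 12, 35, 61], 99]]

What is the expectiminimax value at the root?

C (P1): max(91, 79, 75) = 91
D (P1): max(67, 95, 18) = 95
B (P2): min(91, 95, 17) = 17
F (P1): max(98, 92, 56) = 98
G (P1): max(10, 6, 14) = 14
H (P1): max(23, 62, 42) = 62
E (P2): min(98, 14, 62) = 14
J (P1): max(61, 41, 79) = 79
K (Chance): 1/3·12 + 1/3·35 + 1/3·61 = 36
I (P2): min(79, 36, 99) = 36
Root (P1): max(17, 14, 36) = 36

36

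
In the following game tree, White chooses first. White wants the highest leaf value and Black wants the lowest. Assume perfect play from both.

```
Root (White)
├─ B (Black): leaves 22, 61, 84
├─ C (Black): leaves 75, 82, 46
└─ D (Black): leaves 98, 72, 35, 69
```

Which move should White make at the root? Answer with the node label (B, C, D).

B (Black): min(22, 61, 84) = 22
C (Black): min(75, 82, 46) = 46
D (Black): min(98, 72, 35, 69) = 35
Root (White): max(22, 46, 35) = 46
White picks the child with the highest value: C (value 46).

C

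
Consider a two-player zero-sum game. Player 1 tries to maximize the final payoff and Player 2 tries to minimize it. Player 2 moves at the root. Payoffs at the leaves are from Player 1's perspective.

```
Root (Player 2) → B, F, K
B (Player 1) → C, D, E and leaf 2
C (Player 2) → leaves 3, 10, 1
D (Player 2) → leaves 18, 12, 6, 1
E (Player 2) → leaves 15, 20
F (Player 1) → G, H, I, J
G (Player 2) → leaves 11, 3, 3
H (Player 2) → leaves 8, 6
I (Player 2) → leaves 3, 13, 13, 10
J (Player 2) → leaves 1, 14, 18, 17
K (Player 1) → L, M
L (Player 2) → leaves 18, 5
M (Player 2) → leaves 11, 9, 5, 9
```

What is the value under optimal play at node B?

15

C: min(3, 10, 1) = 1
D: min(18, 12, 6, 1) = 1
E: min(15, 20) = 15
B: max(1, 1, 15, 2) = 15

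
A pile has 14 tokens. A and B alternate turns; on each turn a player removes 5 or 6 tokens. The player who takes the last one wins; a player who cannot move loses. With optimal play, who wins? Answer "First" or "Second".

Second

Compute winning (W) and losing (L) positions by backward induction:
i:   0  1  2  3  4  5  6  7  8  9 10 11 12 13 14
     L  L  L  L  L  W  W  W  W  W  W  L  L  L  L
Position 14 is L, so the second player wins.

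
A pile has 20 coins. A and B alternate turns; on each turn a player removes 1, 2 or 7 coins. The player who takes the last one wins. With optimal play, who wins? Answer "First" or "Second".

Mark each pile size as W (mover wins) or L (mover loses):
i:   0  1  2  3  4  5  6  7  8  9 10 11 12 13 14 15 16 17 18 19 20
     L  W  W  L  W  W  L  W  W  L  W  W  L  W  W  L  W  W  L  W  W
Position 20 is W, so the first player wins.

First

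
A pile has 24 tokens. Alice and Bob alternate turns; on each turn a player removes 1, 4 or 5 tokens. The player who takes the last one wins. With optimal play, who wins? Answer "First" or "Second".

Positions where the player to move wins (W) vs loses (L):
i:   0  1  2  3  4  5  6  7  8  9 10 11 12 13 14 15 16 17 18 19 20 21 22 23 24
     L  W  L  W  W  W  W  W  L  W  L  W  W  W  W  W  L  W  L  W  W  W  W  W  L
Position 24 is L, so the second player wins.

Second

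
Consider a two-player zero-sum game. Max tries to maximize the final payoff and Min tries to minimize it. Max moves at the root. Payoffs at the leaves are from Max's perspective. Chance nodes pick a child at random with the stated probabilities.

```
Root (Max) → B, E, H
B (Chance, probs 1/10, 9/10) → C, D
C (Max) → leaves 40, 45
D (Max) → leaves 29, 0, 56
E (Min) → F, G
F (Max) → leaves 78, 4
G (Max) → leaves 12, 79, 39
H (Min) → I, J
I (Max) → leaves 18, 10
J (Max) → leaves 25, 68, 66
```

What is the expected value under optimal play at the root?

C (Max): max(40, 45) = 45
D (Max): max(29, 0, 56) = 56
B (Chance): 1/10·45 + 9/10·56 = 54.9
F (Max): max(78, 4) = 78
G (Max): max(12, 79, 39) = 79
E (Min): min(78, 79) = 78
I (Max): max(18, 10) = 18
J (Max): max(25, 68, 66) = 68
H (Min): min(18, 68) = 18
Root (Max): max(54.9, 78, 18) = 78

78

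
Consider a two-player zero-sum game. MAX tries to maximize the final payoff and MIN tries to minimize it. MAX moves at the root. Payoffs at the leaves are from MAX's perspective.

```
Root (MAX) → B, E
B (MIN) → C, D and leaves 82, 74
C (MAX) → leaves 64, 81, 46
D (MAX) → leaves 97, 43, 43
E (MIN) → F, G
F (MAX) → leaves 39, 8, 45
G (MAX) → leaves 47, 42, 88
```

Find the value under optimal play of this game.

C (MAX): max(64, 81, 46) = 81
D (MAX): max(97, 43, 43) = 97
B (MIN): min(81, 97, 82, 74) = 74
F (MAX): max(39, 8, 45) = 45
G (MAX): max(47, 42, 88) = 88
E (MIN): min(45, 88) = 45
Root (MAX): max(74, 45) = 74

74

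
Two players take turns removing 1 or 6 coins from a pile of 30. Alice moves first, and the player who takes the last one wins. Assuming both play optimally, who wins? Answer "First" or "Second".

Second

i:   0  1  2  3  4  5  6  7  8  9 10 11 12 13 14 15 16 17 18 19 20 21 22 23 24 25 26 27 28 29 30
     L  W  L  W  L  W  W  L  W  L  W  L  W  W  L  W  L  W  L  W  W  L  W  L  W  L  W  W  L  W  L
Position 30 is L, so the second player wins.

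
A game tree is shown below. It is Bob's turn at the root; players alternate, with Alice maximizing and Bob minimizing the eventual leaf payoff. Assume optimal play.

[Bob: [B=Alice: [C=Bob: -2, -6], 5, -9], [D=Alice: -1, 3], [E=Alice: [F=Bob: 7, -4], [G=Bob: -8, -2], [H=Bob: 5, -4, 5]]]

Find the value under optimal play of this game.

-4

C (Bob): min(-2, -6) = -6
B (Alice): max(-6, 5, -9) = 5
D (Alice): max(-1, 3) = 3
F (Bob): min(7, -4) = -4
G (Bob): min(-8, -2) = -8
H (Bob): min(5, -4, 5) = -4
E (Alice): max(-4, -8, -4) = -4
Root (Bob): min(5, 3, -4) = -4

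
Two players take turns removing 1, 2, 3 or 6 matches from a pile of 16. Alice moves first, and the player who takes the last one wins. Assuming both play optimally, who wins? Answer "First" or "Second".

Positions where the player to move wins (W) vs loses (L):
i:   0  1  2  3  4  5  6  7  8  9 10 11 12 13 14 15 16
     L  W  W  W  L  W  W  W  L  W  W  W  L  W  W  W  L
Position 16 is L, so the second player wins.

Second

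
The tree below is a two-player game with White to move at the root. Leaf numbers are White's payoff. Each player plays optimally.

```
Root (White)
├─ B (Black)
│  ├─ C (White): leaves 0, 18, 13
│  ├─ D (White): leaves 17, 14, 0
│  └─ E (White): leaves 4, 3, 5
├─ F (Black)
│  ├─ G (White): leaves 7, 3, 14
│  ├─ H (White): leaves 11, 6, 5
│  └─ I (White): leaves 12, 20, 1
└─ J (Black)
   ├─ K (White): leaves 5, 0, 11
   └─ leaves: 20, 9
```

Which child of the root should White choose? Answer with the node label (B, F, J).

F

C (White): max(0, 18, 13) = 18
D (White): max(17, 14, 0) = 17
E (White): max(4, 3, 5) = 5
B (Black): min(18, 17, 5) = 5
G (White): max(7, 3, 14) = 14
H (White): max(11, 6, 5) = 11
I (White): max(12, 20, 1) = 20
F (Black): min(14, 11, 20) = 11
K (White): max(5, 0, 11) = 11
J (Black): min(11, 20, 9) = 9
Root (White): max(5, 11, 9) = 11
White picks the child with the highest value: F (value 11).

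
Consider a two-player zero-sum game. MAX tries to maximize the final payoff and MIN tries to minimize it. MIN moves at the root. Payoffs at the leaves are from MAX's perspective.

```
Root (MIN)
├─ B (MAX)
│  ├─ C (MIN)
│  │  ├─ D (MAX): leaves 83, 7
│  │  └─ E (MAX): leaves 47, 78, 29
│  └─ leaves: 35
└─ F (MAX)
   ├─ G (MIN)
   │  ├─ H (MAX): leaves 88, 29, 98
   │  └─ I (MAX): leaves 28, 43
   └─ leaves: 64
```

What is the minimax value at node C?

D: max(83, 7) = 83
E: max(47, 78, 29) = 78
C: min(83, 78) = 78

78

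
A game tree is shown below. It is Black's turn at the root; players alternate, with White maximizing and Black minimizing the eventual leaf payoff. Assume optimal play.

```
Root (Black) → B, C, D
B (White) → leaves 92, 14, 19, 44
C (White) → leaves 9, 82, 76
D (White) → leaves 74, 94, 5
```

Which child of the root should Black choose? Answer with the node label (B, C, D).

C

B (White): max(92, 14, 19, 44) = 92
C (White): max(9, 82, 76) = 82
D (White): max(74, 94, 5) = 94
Root (Black): min(92, 82, 94) = 82
Black picks the child with the lowest value: C (value 82).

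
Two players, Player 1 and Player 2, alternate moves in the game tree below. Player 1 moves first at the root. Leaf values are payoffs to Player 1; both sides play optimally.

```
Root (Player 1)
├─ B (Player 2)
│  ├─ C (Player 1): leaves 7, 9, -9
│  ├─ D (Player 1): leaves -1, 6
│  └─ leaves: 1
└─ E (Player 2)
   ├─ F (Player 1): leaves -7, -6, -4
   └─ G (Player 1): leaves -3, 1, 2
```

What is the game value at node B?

C: max(7, 9, -9) = 9
D: max(-1, 6) = 6
B: min(9, 6, 1) = 1

1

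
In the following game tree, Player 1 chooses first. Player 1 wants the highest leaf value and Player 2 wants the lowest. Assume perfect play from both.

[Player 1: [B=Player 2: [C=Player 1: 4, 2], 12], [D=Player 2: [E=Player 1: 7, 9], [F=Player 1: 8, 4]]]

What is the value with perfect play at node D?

8

E: max(7, 9) = 9
F: max(8, 4) = 8
D: min(9, 8) = 8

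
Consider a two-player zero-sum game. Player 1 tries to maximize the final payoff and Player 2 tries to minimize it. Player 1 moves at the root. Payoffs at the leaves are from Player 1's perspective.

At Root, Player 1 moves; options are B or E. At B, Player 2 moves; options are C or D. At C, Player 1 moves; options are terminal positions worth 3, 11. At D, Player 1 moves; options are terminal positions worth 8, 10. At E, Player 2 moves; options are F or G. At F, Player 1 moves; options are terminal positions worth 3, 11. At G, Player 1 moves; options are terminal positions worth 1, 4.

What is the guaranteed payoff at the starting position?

C (Player 1): max(3, 11) = 11
D (Player 1): max(8, 10) = 10
B (Player 2): min(11, 10) = 10
F (Player 1): max(3, 11) = 11
G (Player 1): max(1, 4) = 4
E (Player 2): min(11, 4) = 4
Root (Player 1): max(10, 4) = 10

10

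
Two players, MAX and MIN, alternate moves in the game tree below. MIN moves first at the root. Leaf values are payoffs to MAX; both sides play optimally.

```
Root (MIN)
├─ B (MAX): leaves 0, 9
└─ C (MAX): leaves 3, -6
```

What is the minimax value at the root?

B (MAX): max(0, 9) = 9
C (MAX): max(3, -6) = 3
Root (MIN): min(9, 3) = 3

3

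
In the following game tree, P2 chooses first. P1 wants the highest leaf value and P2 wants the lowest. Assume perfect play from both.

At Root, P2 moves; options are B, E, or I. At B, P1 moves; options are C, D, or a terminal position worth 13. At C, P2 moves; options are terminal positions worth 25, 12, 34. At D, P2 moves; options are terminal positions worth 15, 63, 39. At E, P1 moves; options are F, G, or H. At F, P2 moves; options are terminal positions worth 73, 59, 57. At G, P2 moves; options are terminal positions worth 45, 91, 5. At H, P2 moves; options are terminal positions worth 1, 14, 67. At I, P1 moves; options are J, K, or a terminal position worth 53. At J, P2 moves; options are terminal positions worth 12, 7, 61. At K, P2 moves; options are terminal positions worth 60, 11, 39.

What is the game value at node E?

57

F: min(73, 59, 57) = 57
G: min(45, 91, 5) = 5
H: min(1, 14, 67) = 1
E: max(57, 5, 1) = 57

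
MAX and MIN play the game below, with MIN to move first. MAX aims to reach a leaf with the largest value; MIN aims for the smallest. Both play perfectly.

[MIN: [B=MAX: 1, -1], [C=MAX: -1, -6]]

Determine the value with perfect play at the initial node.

B (MAX): max(1, -1) = 1
C (MAX): max(-1, -6) = -1
Root (MIN): min(1, -1) = -1

-1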